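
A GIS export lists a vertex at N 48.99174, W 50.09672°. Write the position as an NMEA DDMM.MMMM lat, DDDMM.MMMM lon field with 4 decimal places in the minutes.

Lat: fractional part 0.991740 → 59.504400 minutes
λ: minutes = (50.096720 − 50) × 60 = 5.803200

4859.5044,N / 05005.8032,W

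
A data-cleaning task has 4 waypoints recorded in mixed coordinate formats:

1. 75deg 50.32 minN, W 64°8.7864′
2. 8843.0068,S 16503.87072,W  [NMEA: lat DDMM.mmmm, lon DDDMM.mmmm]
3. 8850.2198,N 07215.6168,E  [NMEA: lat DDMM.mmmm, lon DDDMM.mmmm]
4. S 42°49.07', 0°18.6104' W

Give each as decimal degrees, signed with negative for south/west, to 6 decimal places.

Point 1:
  Latitude: 50.32′ = 0.838667°; total 75.8386667
  N → positive
  λ: 64 + 8.7864/60 = 64.1464400
  W ⇒ negate
Point 2:
  Latitude: degrees = first 2 digits = 88, minutes = 43.0068; 88 + 43.0068/60 = 88.7167800
  S ⇒ negate
  Longitude: split at 3 digits → 165° and 3.87072′; 165 + 3.87072/60 = 165.0645120
  hemisphere W, so the sign is −
Point 3:
  Latitude: degrees = first 2 digits = 88, minutes = 50.2198; 88 + 50.2198/60 = 88.8369967
  N → positive
  Lon: split at 3 digits → 072° and 15.6168′; 72 + 15.6168/60 = 72.2602800
  E → positive
Point 4:
  Latitude: 49.07′ = 0.817833°; total 42.8178333
  hemisphere S, so the sign is −
  λ: 0 + 18.6104/60 = 0.3101733
  W → negative

1. 75.838667, -64.146440
2. -88.716780, -165.064512
3. 88.836997, 72.260280
4. -42.817833, -0.310173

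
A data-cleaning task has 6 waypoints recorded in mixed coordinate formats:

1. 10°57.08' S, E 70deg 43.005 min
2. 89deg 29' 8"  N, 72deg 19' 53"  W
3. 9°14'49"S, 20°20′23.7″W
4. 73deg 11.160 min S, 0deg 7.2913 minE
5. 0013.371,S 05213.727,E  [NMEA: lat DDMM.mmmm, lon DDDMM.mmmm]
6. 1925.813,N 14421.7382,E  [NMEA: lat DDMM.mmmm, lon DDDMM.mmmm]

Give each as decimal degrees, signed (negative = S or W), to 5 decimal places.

1. -10.95133, 70.71675
2. 89.48556, -72.33139
3. -9.24694, -20.33992
4. -73.18600, 0.12152
5. -0.22285, 52.22878
6. 19.43022, 144.36230

Point 1:
  φ: 10 + 57.08/60 = 10.951333
  hemisphere S, so the sign is −
  Longitude: 43.005′ = 0.716750°; total 70.716750
  E → positive
Point 2:
  φ: 89° + 29/60 + 8/3600 = 89 + 0.483333 + 0.002222 = 89.485556
  N → positive
  Longitude: 72° + 19/60 + 53/3600 = 72 + 0.316667 + 0.014722 = 72.331389
  hemisphere W, so the sign is −
Point 3:
  Lat: 9 + 14/60 + 49/3600 = 9.246944
  hemisphere S, so the sign is −
  Lon: 20′ + 23.7″ = 20.39500′; 20 + 20.39500/60 = 20.339917
  W → negative
Point 4:
  φ: 11.16′ = 0.186000°; total 73.186000
  S ⇒ negate
  λ: 7.2913′ = 0.121522°; total 0.121522
  E → positive
Point 5:
  Latitude: degrees = first 2 digits = 0, minutes = 13.371; 0 + 13.371/60 = 0.222850
  S ⇒ negate
  λ: split at 3 digits → 052° and 13.727′; 52 + 13.727/60 = 52.228783
  E → positive
Point 6:
  Lat: degrees = first 2 digits = 19, minutes = 25.813; 19 + 25.813/60 = 19.430217
  N → positive
  λ: split at 3 digits → 144° and 21.7382′; 144 + 21.7382/60 = 144.362303
  E ⇒ keep positive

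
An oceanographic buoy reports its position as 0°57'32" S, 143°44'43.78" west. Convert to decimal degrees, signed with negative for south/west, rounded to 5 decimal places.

φ: 57′ + 32″ = 57.53333′; 0 + 57.53333/60 = 0.958889
hemisphere S, so the sign is −
Lon: 143 + 44/60 + 43.78/3600 = 143.745494
W → negative

-0.95889, -143.74549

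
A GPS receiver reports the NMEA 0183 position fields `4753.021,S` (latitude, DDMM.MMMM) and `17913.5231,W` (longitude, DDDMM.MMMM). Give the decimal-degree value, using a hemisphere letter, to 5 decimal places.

Latitude: degrees = first 2 digits = 47, minutes = 53.021; 47 + 53.021/60 = 47.883683
Longitude: split at 3 digits → 179° and 13.5231′; 179 + 13.5231/60 = 179.225385

47.88368° S, 179.22539° W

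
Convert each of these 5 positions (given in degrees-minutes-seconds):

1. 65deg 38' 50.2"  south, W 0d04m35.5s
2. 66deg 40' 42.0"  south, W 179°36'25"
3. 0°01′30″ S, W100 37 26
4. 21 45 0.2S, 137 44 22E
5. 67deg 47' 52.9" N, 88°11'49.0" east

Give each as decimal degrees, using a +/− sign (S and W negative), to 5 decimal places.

1. -65.64728, -0.07653
2. -66.67833, -179.60694
3. -0.02500, -100.62389
4. -21.75006, 137.73944
5. 67.79803, 88.19694

Point 1:
  φ: 38′ + 50.2″ = 38.83667′; 65 + 38.83667/60 = 65.647278
  S ⇒ negate
  Lon: 4′ + 35.5″ = 4.59167′; 0 + 4.59167/60 = 0.076528
  W → negative
Point 2:
  φ: 66 + 40/60 + 42/3600 = 66.678333
  S → negative
  Longitude: 179° + 36/60 + 25/3600 = 179 + 0.600000 + 0.006944 = 179.606944
  W → negative
Point 3:
  Latitude: 1′ + 30″ = 1.50000′; 0 + 1.50000/60 = 0.025000
  S ⇒ negate
  Lon: 37′ + 26″ = 37.43333′; 100 + 37.43333/60 = 100.623889
  hemisphere W, so the sign is −
Point 4:
  Lat: 21° + 45/60 + 0.2/3600 = 21 + 0.750000 + 0.000056 = 21.750056
  S → negative
  λ: 137° + 44/60 + 22/3600 = 137 + 0.733333 + 0.006111 = 137.739444
  E → positive
Point 5:
  φ: 67° + 47/60 + 52.9/3600 = 67 + 0.783333 + 0.014694 = 67.798028
  N → positive
  Lon: 11′ + 49″ = 11.81667′; 88 + 11.81667/60 = 88.196944
  E ⇒ keep positive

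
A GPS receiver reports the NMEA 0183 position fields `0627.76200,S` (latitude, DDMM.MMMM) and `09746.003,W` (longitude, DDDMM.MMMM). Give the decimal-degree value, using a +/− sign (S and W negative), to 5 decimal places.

Latitude: degrees = first 2 digits = 6, minutes = 27.762; 6 + 27.762/60 = 6.462700
S ⇒ negate
Longitude: degrees = first 3 digits = 97, minutes = 46.003; 97 + 46.003/60 = 97.766717
W → negative

-6.46270, -97.76672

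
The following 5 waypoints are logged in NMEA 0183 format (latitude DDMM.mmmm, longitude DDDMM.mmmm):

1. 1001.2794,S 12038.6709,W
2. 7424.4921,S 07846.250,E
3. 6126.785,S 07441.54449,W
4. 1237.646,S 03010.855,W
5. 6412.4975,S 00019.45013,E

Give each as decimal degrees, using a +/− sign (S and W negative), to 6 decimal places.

Point 1:
  Latitude: split at 2 digits → 10° and 1.2794′; 10 + 1.2794/60 = 10.0213233
  S → negative
  Longitude: degrees = first 3 digits = 120, minutes = 38.6709; 120 + 38.6709/60 = 120.6445150
  W → negative
Point 2:
  Lat: degrees = first 2 digits = 74, minutes = 24.4921; 74 + 24.4921/60 = 74.4082017
  hemisphere S, so the sign is −
  Longitude: degrees = first 3 digits = 78, minutes = 46.25; 78 + 46.25/60 = 78.7708333
  E → positive
Point 3:
  φ: degrees = first 2 digits = 61, minutes = 26.785; 61 + 26.785/60 = 61.4464167
  S → negative
  Longitude: split at 3 digits → 074° and 41.54449′; 74 + 41.54449/60 = 74.6924082
  hemisphere W, so the sign is −
Point 4:
  φ: split at 2 digits → 12° and 37.646′; 12 + 37.646/60 = 12.6274333
  hemisphere S, so the sign is −
  Lon: split at 3 digits → 030° and 10.855′; 30 + 10.855/60 = 30.1809167
  W → negative
Point 5:
  φ: degrees = first 2 digits = 64, minutes = 12.4975; 64 + 12.4975/60 = 64.2082917
  hemisphere S, so the sign is −
  λ: split at 3 digits → 000° and 19.45013′; 0 + 19.45013/60 = 0.3241688
  E ⇒ keep positive

1. -10.021323, -120.644515
2. -74.408202, 78.770833
3. -61.446417, -74.692408
4. -12.627433, -30.180917
5. -64.208292, 0.324169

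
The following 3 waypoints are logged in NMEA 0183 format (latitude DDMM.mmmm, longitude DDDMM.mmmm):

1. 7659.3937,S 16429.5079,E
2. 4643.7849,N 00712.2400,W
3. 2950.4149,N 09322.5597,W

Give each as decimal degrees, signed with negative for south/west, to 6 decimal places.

1. -76.989895, 164.491798
2. 46.729748, -7.204000
3. 29.840248, -93.375995

Point 1:
  Lat: split at 2 digits → 76° and 59.3937′; 76 + 59.3937/60 = 76.9898950
  S → negative
  Lon: degrees = first 3 digits = 164, minutes = 29.5079; 164 + 29.5079/60 = 164.4917983
  E → positive
Point 2:
  φ: split at 2 digits → 46° and 43.7849′; 46 + 43.7849/60 = 46.7297483
  N → positive
  Longitude: degrees = first 3 digits = 7, minutes = 12.24; 7 + 12.24/60 = 7.2040000
  hemisphere W, so the sign is −
Point 3:
  Latitude: degrees = first 2 digits = 29, minutes = 50.4149; 29 + 50.4149/60 = 29.8402483
  N ⇒ keep positive
  λ: degrees = first 3 digits = 93, minutes = 22.5597; 93 + 22.5597/60 = 93.3759950
  W → negative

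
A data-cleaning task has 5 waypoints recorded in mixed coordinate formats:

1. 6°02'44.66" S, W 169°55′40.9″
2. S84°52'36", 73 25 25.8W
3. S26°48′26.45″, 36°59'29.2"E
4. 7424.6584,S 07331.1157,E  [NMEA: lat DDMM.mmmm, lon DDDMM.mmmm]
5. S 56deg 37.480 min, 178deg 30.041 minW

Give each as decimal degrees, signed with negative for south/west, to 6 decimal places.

1. -6.045739, -169.928028
2. -84.876667, -73.423833
3. -26.807347, 36.991444
4. -74.410973, 73.518595
5. -56.624667, -178.500683

Point 1:
  φ: 2′ + 44.66″ = 2.74433′; 6 + 2.74433/60 = 6.0457389
  S → negative
  λ: 55′ + 40.9″ = 55.68167′; 169 + 55.68167/60 = 169.9280278
  W → negative
Point 2:
  Latitude: 84 + 52/60 + 36/3600 = 84.8766667
  S → negative
  Longitude: 73° + 25/60 + 25.8/3600 = 73 + 0.416667 + 0.007167 = 73.4238333
  W ⇒ negate
Point 3:
  φ: 48′ + 26.45″ = 48.44083′; 26 + 48.44083/60 = 26.8073472
  hemisphere S, so the sign is −
  λ: 36 + 59/60 + 29.2/3600 = 36.9914444
  E → positive
Point 4:
  Lat: degrees = first 2 digits = 74, minutes = 24.6584; 74 + 24.6584/60 = 74.4109733
  S ⇒ negate
  Lon: split at 3 digits → 073° and 31.1157′; 73 + 31.1157/60 = 73.5185950
  E → positive
Point 5:
  Lat: 37.48′ = 0.624667°; total 56.6246667
  S → negative
  Longitude: 30.041′ = 0.500683°; total 178.5006833
  hemisphere W, so the sign is −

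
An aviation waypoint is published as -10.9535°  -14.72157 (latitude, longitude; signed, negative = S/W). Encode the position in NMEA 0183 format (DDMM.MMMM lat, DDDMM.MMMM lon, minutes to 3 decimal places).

1057.210,S / 01443.294,W

Latitude is negative → S; |value| = 10.953500
Latitude: 10° + 0.953500 × 60 = 10° 57.21000′
Longitude is negative → W; |value| = 14.721570
Longitude: fractional part 0.721570 → 43.29420 minutes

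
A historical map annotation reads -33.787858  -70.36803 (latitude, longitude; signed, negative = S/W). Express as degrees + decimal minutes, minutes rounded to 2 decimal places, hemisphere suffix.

33° 47.27′ S, 70° 22.08′ W

Latitude is negative → S; |value| = 33.787858
Latitude: 33° + 0.787858 × 60 = 33° 47.2715′
Longitude is negative → W; |value| = 70.368030
λ: 70° + 0.368030 × 60 = 70° 22.0818′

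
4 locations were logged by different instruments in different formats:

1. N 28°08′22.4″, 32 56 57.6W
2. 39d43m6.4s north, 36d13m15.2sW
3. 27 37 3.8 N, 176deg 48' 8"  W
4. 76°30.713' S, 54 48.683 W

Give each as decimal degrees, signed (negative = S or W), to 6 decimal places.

Point 1:
  Lat: 28° + 8/60 + 22.4/3600 = 28 + 0.133333 + 0.006222 = 28.1395556
  N ⇒ keep positive
  λ: 32° + 56/60 + 57.6/3600 = 32 + 0.933333 + 0.016000 = 32.9493333
  W ⇒ negate
Point 2:
  φ: 43′ + 6.4″ = 43.10667′; 39 + 43.10667/60 = 39.7184444
  N → positive
  Longitude: 36° + 13/60 + 15.2/3600 = 36 + 0.216667 + 0.004222 = 36.2208889
  W → negative
Point 3:
  Lat: 27° + 37/60 + 3.8/3600 = 27 + 0.616667 + 0.001056 = 27.6177222
  N → positive
  Lon: 48′ + 8″ = 48.13333′; 176 + 48.13333/60 = 176.8022222
  hemisphere W, so the sign is −
Point 4:
  Latitude: 30.713′ = 0.511883°; total 76.5118833
  S ⇒ negate
  λ: 54 + 48.683/60 = 54.8113833
  W ⇒ negate

1. 28.139556, -32.949333
2. 39.718444, -36.220889
3. 27.617722, -176.802222
4. -76.511883, -54.811383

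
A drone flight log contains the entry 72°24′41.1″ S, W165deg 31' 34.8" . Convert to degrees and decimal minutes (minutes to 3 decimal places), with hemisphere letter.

72° 24.685′ S, 165° 31.580′ W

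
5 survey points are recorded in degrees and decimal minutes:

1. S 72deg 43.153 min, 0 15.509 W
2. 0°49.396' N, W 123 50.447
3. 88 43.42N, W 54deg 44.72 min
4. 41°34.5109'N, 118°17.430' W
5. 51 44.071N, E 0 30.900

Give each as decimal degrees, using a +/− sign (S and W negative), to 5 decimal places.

Point 1:
  Latitude: 43.153′ = 0.719217°; total 72.719217
  S → negative
  Longitude: 15.509′ = 0.258483°; total 0.258483
  W → negative
Point 2:
  φ: 0 + 49.396/60 = 0.823267
  N → positive
  Lon: 50.447′ = 0.840783°; total 123.840783
  W ⇒ negate
Point 3:
  φ: 88 + 43.42/60 = 88.723667
  N ⇒ keep positive
  λ: 54 + 44.72/60 = 54.745333
  W → negative
Point 4:
  φ: 41 + 34.5109/60 = 41.575182
  N ⇒ keep positive
  Lon: 118 + 17.43/60 = 118.290500
  W → negative
Point 5:
  φ: 44.071′ = 0.734517°; total 51.734517
  N ⇒ keep positive
  λ: 0 + 30.9/60 = 0.515000
  E → positive

1. -72.71922, -0.25848
2. 0.82327, -123.84078
3. 88.72367, -54.74533
4. 41.57518, -118.29050
5. 51.73452, 0.51500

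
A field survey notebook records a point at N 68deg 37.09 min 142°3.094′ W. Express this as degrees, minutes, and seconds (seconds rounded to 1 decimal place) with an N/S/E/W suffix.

Lat: 37.09000′ → 37′ and 0.09000 × 60 = 5.400″
λ: 3.09400′ → 3′ and 0.09400 × 60 = 5.640″

68°37′5.4″ N, 142°03′5.6″ W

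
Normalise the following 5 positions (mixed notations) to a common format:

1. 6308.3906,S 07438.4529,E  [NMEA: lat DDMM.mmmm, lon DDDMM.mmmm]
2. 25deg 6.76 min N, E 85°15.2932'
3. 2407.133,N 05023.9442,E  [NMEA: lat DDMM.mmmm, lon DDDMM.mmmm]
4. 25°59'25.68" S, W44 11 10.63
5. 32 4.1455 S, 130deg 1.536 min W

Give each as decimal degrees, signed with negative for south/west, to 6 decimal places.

Point 1:
  φ: degrees = first 2 digits = 63, minutes = 8.3906; 63 + 8.3906/60 = 63.1398433
  hemisphere S, so the sign is −
  Longitude: split at 3 digits → 074° and 38.4529′; 74 + 38.4529/60 = 74.6408817
  E ⇒ keep positive
Point 2:
  Latitude: 6.76′ = 0.112667°; total 25.1126667
  N ⇒ keep positive
  Longitude: 15.2932′ = 0.254887°; total 85.2548867
  E → positive
Point 3:
  Latitude: split at 2 digits → 24° and 7.133′; 24 + 7.133/60 = 24.1188833
  N → positive
  λ: degrees = first 3 digits = 50, minutes = 23.9442; 50 + 23.9442/60 = 50.3990700
  E ⇒ keep positive
Point 4:
  φ: 25 + 59/60 + 25.68/3600 = 25.9904667
  hemisphere S, so the sign is −
  Longitude: 44 + 11/60 + 10.63/3600 = 44.1862861
  W → negative
Point 5:
  Lat: 4.1455′ = 0.069092°; total 32.0690917
  S ⇒ negate
  Lon: 1.536′ = 0.025600°; total 130.0256000
  W → negative

1. -63.139843, 74.640882
2. 25.112667, 85.254887
3. 24.118883, 50.399070
4. -25.990467, -44.186286
5. -32.069092, -130.025600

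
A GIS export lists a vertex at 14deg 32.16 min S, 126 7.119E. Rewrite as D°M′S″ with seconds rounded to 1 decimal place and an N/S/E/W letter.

φ: 32.16000′ → 32′ and 0.16000 × 60 = 9.600″
λ: 7.11900′ → 7′ and 0.11900 × 60 = 7.140″

14°32′9.6″ S, 126°07′7.1″ E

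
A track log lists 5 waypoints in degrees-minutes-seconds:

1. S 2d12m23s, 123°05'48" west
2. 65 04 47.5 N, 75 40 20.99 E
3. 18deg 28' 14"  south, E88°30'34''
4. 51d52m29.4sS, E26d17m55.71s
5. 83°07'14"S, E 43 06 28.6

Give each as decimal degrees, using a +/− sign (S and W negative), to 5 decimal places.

1. -2.20639, -123.09667
2. 65.07986, 75.67250
3. -18.47056, 88.50944
4. -51.87483, 26.29881
5. -83.12056, 43.10794

Point 1:
  φ: 12′ + 23″ = 12.38333′; 2 + 12.38333/60 = 2.206389
  S → negative
  Longitude: 123° + 5/60 + 48/3600 = 123 + 0.083333 + 0.013333 = 123.096667
  W → negative
Point 2:
  Lat: 65 + 4/60 + 47.5/3600 = 65.079861
  N → positive
  Lon: 75° + 40/60 + 20.99/3600 = 75 + 0.666667 + 0.005831 = 75.672497
  E ⇒ keep positive
Point 3:
  Lat: 18 + 28/60 + 14/3600 = 18.470556
  S → negative
  λ: 88 + 30/60 + 34/3600 = 88.509444
  E → positive
Point 4:
  φ: 52′ + 29.4″ = 52.49000′; 51 + 52.49000/60 = 51.874833
  S ⇒ negate
  Lon: 26° + 17/60 + 55.71/3600 = 26 + 0.283333 + 0.015475 = 26.298808
  E ⇒ keep positive
Point 5:
  Lat: 83° + 7/60 + 14/3600 = 83 + 0.116667 + 0.003889 = 83.120556
  S → negative
  λ: 43° + 6/60 + 28.6/3600 = 43 + 0.100000 + 0.007944 = 43.107944
  E → positive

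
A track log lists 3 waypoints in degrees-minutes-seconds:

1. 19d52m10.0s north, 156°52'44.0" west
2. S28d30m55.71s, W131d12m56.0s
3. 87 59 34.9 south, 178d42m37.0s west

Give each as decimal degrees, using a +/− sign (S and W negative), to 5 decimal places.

1. 19.86944, -156.87889
2. -28.51548, -131.21556
3. -87.99303, -178.71028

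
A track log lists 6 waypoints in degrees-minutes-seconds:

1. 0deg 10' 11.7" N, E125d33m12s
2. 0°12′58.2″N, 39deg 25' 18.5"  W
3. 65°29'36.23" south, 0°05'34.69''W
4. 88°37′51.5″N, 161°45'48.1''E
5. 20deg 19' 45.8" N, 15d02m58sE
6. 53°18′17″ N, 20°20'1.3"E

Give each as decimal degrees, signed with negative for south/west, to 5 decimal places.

1. 0.16992, 125.55333
2. 0.21617, -39.42181
3. -65.49340, -0.09297
4. 88.63097, 161.76336
5. 20.32939, 15.04944
6. 53.30472, 20.33369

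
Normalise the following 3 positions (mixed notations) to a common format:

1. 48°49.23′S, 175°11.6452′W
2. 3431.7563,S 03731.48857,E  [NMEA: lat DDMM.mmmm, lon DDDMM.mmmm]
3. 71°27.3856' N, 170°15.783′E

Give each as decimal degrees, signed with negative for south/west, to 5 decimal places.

1. -48.82050, -175.19409
2. -34.52927, 37.52481
3. 71.45643, 170.26305

Point 1:
  φ: 48 + 49.23/60 = 48.820500
  S ⇒ negate
  λ: 11.6452′ = 0.194087°; total 175.194087
  hemisphere W, so the sign is −
Point 2:
  Latitude: split at 2 digits → 34° and 31.7563′; 34 + 31.7563/60 = 34.529272
  hemisphere S, so the sign is −
  Longitude: split at 3 digits → 037° and 31.48857′; 37 + 31.48857/60 = 37.524810
  E → positive
Point 3:
  Latitude: 27.3856′ = 0.456427°; total 71.456427
  N ⇒ keep positive
  Lon: 15.783′ = 0.263050°; total 170.263050
  E → positive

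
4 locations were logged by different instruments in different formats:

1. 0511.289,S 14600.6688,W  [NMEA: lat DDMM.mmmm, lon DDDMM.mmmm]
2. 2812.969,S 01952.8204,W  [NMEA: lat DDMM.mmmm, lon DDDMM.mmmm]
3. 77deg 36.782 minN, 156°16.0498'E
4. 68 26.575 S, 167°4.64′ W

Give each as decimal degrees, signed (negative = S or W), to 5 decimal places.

Point 1:
  Lat: split at 2 digits → 05° and 11.289′; 5 + 11.289/60 = 5.188150
  S ⇒ negate
  Longitude: split at 3 digits → 146° and 0.6688′; 146 + 0.6688/60 = 146.011147
  W → negative
Point 2:
  Latitude: degrees = first 2 digits = 28, minutes = 12.969; 28 + 12.969/60 = 28.216150
  hemisphere S, so the sign is −
  Lon: split at 3 digits → 019° and 52.8204′; 19 + 52.8204/60 = 19.880340
  hemisphere W, so the sign is −
Point 3:
  Lat: 36.782′ = 0.613033°; total 77.613033
  N ⇒ keep positive
  Longitude: 16.0498′ = 0.267497°; total 156.267497
  E ⇒ keep positive
Point 4:
  Lat: 26.575′ = 0.442917°; total 68.442917
  hemisphere S, so the sign is −
  Lon: 167 + 4.64/60 = 167.077333
  hemisphere W, so the sign is −

1. -5.18815, -146.01115
2. -28.21615, -19.88034
3. 77.61303, 156.26750
4. -68.44292, -167.07733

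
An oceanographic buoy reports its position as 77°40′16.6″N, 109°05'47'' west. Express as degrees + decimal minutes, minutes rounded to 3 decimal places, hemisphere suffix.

77° 40.277′ N, 109° 5.783′ W

φ: 40 + 16.6/60 = 40.27667′
Lon: 5 + 47/60 = 5.78333′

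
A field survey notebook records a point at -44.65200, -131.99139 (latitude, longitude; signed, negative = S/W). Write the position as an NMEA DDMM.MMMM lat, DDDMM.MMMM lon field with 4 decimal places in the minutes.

4439.1200,S / 13159.4834,W

Latitude is negative → S; |value| = 44.652000
φ: 44° + 0.652000 × 60 = 44° 39.120000′
Longitude is negative → W; |value| = 131.991390
Lon: fractional part 0.991390 → 59.483400 minutes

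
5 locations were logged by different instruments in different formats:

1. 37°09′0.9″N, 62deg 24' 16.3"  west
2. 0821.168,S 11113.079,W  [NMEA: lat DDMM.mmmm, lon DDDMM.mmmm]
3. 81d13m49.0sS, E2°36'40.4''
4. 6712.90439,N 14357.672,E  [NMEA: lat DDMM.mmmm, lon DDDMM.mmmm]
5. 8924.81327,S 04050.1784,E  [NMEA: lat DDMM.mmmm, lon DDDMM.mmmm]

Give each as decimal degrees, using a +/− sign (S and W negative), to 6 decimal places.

1. 37.150250, -62.404528
2. -8.352800, -111.217983
3. -81.230278, 2.611222
4. 67.215073, 143.961200
5. -89.413555, 40.836307

Point 1:
  Lat: 37° + 9/60 + 0.9/3600 = 37 + 0.150000 + 0.000250 = 37.1502500
  N ⇒ keep positive
  Longitude: 24′ + 16.3″ = 24.27167′; 62 + 24.27167/60 = 62.4045278
  W → negative
Point 2:
  φ: degrees = first 2 digits = 8, minutes = 21.168; 8 + 21.168/60 = 8.3528000
  S ⇒ negate
  λ: split at 3 digits → 111° and 13.079′; 111 + 13.079/60 = 111.2179833
  hemisphere W, so the sign is −
Point 3:
  Latitude: 13′ + 49″ = 13.81667′; 81 + 13.81667/60 = 81.2302778
  S → negative
  Lon: 2° + 36/60 + 40.4/3600 = 2 + 0.600000 + 0.011222 = 2.6112222
  E → positive
Point 4:
  Lat: split at 2 digits → 67° and 12.90439′; 67 + 12.90439/60 = 67.2150732
  N → positive
  λ: degrees = first 3 digits = 143, minutes = 57.672; 143 + 57.672/60 = 143.9612000
  E → positive
Point 5:
  Latitude: degrees = first 2 digits = 89, minutes = 24.81327; 89 + 24.81327/60 = 89.4135545
  S ⇒ negate
  Longitude: split at 3 digits → 040° and 50.1784′; 40 + 50.1784/60 = 40.8363067
  E → positive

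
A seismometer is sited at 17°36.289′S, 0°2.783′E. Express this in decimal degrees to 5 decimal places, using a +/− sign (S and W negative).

-17.60482, 0.04638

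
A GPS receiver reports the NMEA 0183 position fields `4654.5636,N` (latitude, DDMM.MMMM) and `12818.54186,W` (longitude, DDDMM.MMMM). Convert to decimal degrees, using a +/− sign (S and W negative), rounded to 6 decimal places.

46.909393, -128.309031

Lat: split at 2 digits → 46° and 54.5636′; 46 + 54.5636/60 = 46.9093933
N ⇒ keep positive
Longitude: split at 3 digits → 128° and 18.54186′; 128 + 18.54186/60 = 128.3090310
hemisphere W, so the sign is −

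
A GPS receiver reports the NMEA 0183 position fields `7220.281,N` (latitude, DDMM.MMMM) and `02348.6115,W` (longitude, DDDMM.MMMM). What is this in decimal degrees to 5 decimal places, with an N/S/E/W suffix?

72.33802° N, 23.81019° W

φ: degrees = first 2 digits = 72, minutes = 20.281; 72 + 20.281/60 = 72.338017
Lon: degrees = first 3 digits = 23, minutes = 48.6115; 23 + 48.6115/60 = 23.810192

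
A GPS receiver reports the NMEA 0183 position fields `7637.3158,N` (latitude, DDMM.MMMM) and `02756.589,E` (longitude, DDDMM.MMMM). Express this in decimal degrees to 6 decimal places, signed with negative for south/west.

76.621930, 27.943150

Latitude: degrees = first 2 digits = 76, minutes = 37.3158; 76 + 37.3158/60 = 76.6219300
N → positive
Lon: split at 3 digits → 027° and 56.589′; 27 + 56.589/60 = 27.9431500
E → positive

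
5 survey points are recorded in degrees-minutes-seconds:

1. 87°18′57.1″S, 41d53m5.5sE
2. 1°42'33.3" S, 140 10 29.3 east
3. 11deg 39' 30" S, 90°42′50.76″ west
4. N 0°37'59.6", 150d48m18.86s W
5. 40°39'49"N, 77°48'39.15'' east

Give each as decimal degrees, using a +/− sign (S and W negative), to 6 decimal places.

1. -87.315861, 41.884861
2. -1.709250, 140.174806
3. -11.658333, -90.714100
4. 0.633222, -150.805239
5. 40.663611, 77.810875

Point 1:
  Latitude: 87 + 18/60 + 57.1/3600 = 87.3158611
  S ⇒ negate
  λ: 41° + 53/60 + 5.5/3600 = 41 + 0.883333 + 0.001528 = 41.8848611
  E ⇒ keep positive
Point 2:
  φ: 1° + 42/60 + 33.3/3600 = 1 + 0.700000 + 0.009250 = 1.7092500
  S ⇒ negate
  λ: 10′ + 29.3″ = 10.48833′; 140 + 10.48833/60 = 140.1748056
  E ⇒ keep positive
Point 3:
  Latitude: 11° + 39/60 + 30/3600 = 11 + 0.650000 + 0.008333 = 11.6583333
  hemisphere S, so the sign is −
  Longitude: 90° + 42/60 + 50.76/3600 = 90 + 0.700000 + 0.014100 = 90.7141000
  W → negative
Point 4:
  Latitude: 0 + 37/60 + 59.6/3600 = 0.6332222
  N → positive
  Lon: 150° + 48/60 + 18.86/3600 = 150 + 0.800000 + 0.005239 = 150.8052389
  hemisphere W, so the sign is −
Point 5:
  Latitude: 40 + 39/60 + 49/3600 = 40.6636111
  N ⇒ keep positive
  λ: 77° + 48/60 + 39.15/3600 = 77 + 0.800000 + 0.010875 = 77.8108750
  E → positive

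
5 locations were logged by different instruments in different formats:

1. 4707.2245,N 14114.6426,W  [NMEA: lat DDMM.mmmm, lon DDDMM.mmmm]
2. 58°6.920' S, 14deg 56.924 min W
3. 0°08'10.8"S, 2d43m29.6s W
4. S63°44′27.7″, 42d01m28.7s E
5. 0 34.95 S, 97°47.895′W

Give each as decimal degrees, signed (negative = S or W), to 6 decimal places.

Point 1:
  Latitude: degrees = first 2 digits = 47, minutes = 7.2245; 47 + 7.2245/60 = 47.1204083
  N → positive
  Longitude: degrees = first 3 digits = 141, minutes = 14.6426; 141 + 14.6426/60 = 141.2440433
  W ⇒ negate
Point 2:
  Lat: 58 + 6.92/60 = 58.1153333
  S → negative
  Longitude: 56.924′ = 0.948733°; total 14.9487333
  hemisphere W, so the sign is −
Point 3:
  Latitude: 0° + 8/60 + 10.8/3600 = 0 + 0.133333 + 0.003000 = 0.1363333
  S → negative
  Longitude: 2° + 43/60 + 29.6/3600 = 2 + 0.716667 + 0.008222 = 2.7248889
  W → negative
Point 4:
  Latitude: 63 + 44/60 + 27.7/3600 = 63.7410278
  S ⇒ negate
  Lon: 42° + 1/60 + 28.7/3600 = 42 + 0.016667 + 0.007972 = 42.0246389
  E ⇒ keep positive
Point 5:
  Latitude: 0 + 34.95/60 = 0.5825000
  S ⇒ negate
  Longitude: 47.895′ = 0.798250°; total 97.7982500
  W → negative

1. 47.120408, -141.244043
2. -58.115333, -14.948733
3. -0.136333, -2.724889
4. -63.741028, 42.024639
5. -0.582500, -97.798250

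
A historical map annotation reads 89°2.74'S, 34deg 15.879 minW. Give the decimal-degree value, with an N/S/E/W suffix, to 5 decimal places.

89.04567° S, 34.26465° W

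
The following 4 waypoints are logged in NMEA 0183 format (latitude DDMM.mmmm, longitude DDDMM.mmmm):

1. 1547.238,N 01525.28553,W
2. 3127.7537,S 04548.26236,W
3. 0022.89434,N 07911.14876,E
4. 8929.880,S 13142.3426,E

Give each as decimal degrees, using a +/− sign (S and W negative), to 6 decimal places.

1. 15.787300, -15.421426
2. -31.462562, -45.804373
3. 0.381572, 79.185813
4. -89.498000, 131.705710

Point 1:
  Lat: degrees = first 2 digits = 15, minutes = 47.238; 15 + 47.238/60 = 15.7873000
  N ⇒ keep positive
  Longitude: split at 3 digits → 015° and 25.28553′; 15 + 25.28553/60 = 15.4214255
  W ⇒ negate
Point 2:
  Latitude: split at 2 digits → 31° and 27.7537′; 31 + 27.7537/60 = 31.4625617
  S → negative
  Longitude: split at 3 digits → 045° and 48.26236′; 45 + 48.26236/60 = 45.8043727
  W ⇒ negate
Point 3:
  Latitude: split at 2 digits → 00° and 22.89434′; 0 + 22.89434/60 = 0.3815723
  N → positive
  Lon: split at 3 digits → 079° and 11.14876′; 79 + 11.14876/60 = 79.1858127
  E ⇒ keep positive
Point 4:
  Lat: split at 2 digits → 89° and 29.88′; 89 + 29.88/60 = 89.4980000
  hemisphere S, so the sign is −
  Longitude: split at 3 digits → 131° and 42.3426′; 131 + 42.3426/60 = 131.7057100
  E ⇒ keep positive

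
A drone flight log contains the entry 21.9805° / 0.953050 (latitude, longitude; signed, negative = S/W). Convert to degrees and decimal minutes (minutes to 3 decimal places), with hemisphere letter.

21° 58.830′ N, 0° 57.183′ E

Lat: minutes = (21.980500 − 21) × 60 = 58.83000
Longitude: fractional part 0.953050 → 57.18300 minutes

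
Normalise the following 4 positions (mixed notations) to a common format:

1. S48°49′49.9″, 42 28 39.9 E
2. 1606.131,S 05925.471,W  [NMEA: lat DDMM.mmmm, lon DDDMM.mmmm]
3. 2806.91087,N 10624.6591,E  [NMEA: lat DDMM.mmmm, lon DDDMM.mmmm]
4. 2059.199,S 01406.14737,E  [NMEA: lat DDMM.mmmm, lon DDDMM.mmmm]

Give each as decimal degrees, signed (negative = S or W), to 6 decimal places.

Point 1:
  Lat: 48 + 49/60 + 49.9/3600 = 48.8305278
  hemisphere S, so the sign is −
  λ: 42 + 28/60 + 39.9/3600 = 42.4777500
  E ⇒ keep positive
Point 2:
  Lat: split at 2 digits → 16° and 6.131′; 16 + 6.131/60 = 16.1021833
  hemisphere S, so the sign is −
  Longitude: split at 3 digits → 059° and 25.471′; 59 + 25.471/60 = 59.4245167
  hemisphere W, so the sign is −
Point 3:
  Lat: split at 2 digits → 28° and 6.91087′; 28 + 6.91087/60 = 28.1151812
  N → positive
  λ: split at 3 digits → 106° and 24.6591′; 106 + 24.6591/60 = 106.4109850
  E → positive
Point 4:
  Latitude: split at 2 digits → 20° and 59.199′; 20 + 59.199/60 = 20.9866500
  S → negative
  Lon: degrees = first 3 digits = 14, minutes = 6.14737; 14 + 6.14737/60 = 14.1024562
  E ⇒ keep positive

1. -48.830528, 42.477750
2. -16.102183, -59.424517
3. 28.115181, 106.410985
4. -20.986650, 14.102456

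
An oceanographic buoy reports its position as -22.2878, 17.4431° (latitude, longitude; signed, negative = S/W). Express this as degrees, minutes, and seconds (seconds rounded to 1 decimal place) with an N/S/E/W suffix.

22°17′16.1″ S, 17°26′35.2″ E

Latitude is negative → S; |value| = 22.287800
Latitude: 0.287800° → 17.26800′; 0.26800 × 60 = 16.080″
Longitude: 0.443100 × 60 = 26.58600′ → 26′, remainder × 60 = 35.160″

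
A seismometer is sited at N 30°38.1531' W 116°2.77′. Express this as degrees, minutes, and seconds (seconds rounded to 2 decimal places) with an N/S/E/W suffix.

30°38′9.19″ N, 116°02′46.20″ W

Lat: 38.15310′ → 38′ and 0.15310 × 60 = 9.1860″
Longitude: 2.77000′ → 2′ and 0.77000 × 60 = 46.2000″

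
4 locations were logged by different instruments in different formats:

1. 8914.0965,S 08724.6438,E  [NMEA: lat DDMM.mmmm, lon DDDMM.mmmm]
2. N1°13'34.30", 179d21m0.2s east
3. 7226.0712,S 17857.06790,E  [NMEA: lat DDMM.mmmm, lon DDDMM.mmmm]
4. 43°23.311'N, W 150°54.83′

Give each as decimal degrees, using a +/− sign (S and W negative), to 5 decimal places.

1. -89.23494, 87.41073
2. 1.22619, 179.35006
3. -72.43452, 178.95113
4. 43.38852, -150.91383

Point 1:
  Lat: degrees = first 2 digits = 89, minutes = 14.0965; 89 + 14.0965/60 = 89.234942
  S → negative
  Longitude: split at 3 digits → 087° and 24.6438′; 87 + 24.6438/60 = 87.410730
  E ⇒ keep positive
Point 2:
  φ: 1° + 13/60 + 34.3/3600 = 1 + 0.216667 + 0.009528 = 1.226194
  N → positive
  Longitude: 21′ + 0.2″ = 21.00333′; 179 + 21.00333/60 = 179.350056
  E → positive
Point 3:
  φ: degrees = first 2 digits = 72, minutes = 26.0712; 72 + 26.0712/60 = 72.434520
  hemisphere S, so the sign is −
  λ: degrees = first 3 digits = 178, minutes = 57.0679; 178 + 57.0679/60 = 178.951132
  E ⇒ keep positive
Point 4:
  Latitude: 43 + 23.311/60 = 43.388517
  N ⇒ keep positive
  Lon: 150 + 54.83/60 = 150.913833
  W ⇒ negate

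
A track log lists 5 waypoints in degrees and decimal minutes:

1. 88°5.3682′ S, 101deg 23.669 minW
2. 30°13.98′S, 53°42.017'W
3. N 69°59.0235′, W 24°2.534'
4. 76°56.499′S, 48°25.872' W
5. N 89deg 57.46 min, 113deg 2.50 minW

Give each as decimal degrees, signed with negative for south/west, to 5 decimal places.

Point 1:
  φ: 5.3682′ = 0.089470°; total 88.089470
  S → negative
  λ: 101 + 23.669/60 = 101.394483
  W ⇒ negate
Point 2:
  Lat: 30 + 13.98/60 = 30.233000
  hemisphere S, so the sign is −
  λ: 42.017′ = 0.700283°; total 53.700283
  hemisphere W, so the sign is −
Point 3:
  Lat: 69 + 59.0235/60 = 69.983725
  N → positive
  λ: 2.534′ = 0.042233°; total 24.042233
  W ⇒ negate
Point 4:
  Latitude: 56.499′ = 0.941650°; total 76.941650
  S ⇒ negate
  Lon: 25.872′ = 0.431200°; total 48.431200
  W ⇒ negate
Point 5:
  Latitude: 57.46′ = 0.957667°; total 89.957667
  N ⇒ keep positive
  Lon: 113 + 2.5/60 = 113.041667
  W ⇒ negate

1. -88.08947, -101.39448
2. -30.23300, -53.70028
3. 69.98373, -24.04223
4. -76.94165, -48.43120
5. 89.95767, -113.04167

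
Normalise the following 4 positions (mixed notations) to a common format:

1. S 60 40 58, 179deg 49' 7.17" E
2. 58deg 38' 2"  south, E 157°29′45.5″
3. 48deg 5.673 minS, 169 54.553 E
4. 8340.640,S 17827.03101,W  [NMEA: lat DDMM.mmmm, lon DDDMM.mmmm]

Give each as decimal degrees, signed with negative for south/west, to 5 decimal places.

Point 1:
  φ: 60° + 40/60 + 58/3600 = 60 + 0.666667 + 0.016111 = 60.682778
  S → negative
  λ: 179° + 49/60 + 7.17/3600 = 179 + 0.816667 + 0.001992 = 179.818658
  E ⇒ keep positive
Point 2:
  Latitude: 58 + 38/60 + 2/3600 = 58.633889
  hemisphere S, so the sign is −
  λ: 157 + 29/60 + 45.5/3600 = 157.495972
  E ⇒ keep positive
Point 3:
  Lat: 5.673′ = 0.094550°; total 48.094550
  S ⇒ negate
  Longitude: 54.553′ = 0.909217°; total 169.909217
  E → positive
Point 4:
  Lat: split at 2 digits → 83° and 40.64′; 83 + 40.64/60 = 83.677333
  S → negative
  λ: degrees = first 3 digits = 178, minutes = 27.03101; 178 + 27.03101/60 = 178.450517
  W → negative

1. -60.68278, 179.81866
2. -58.63389, 157.49597
3. -48.09455, 169.90922
4. -83.67733, -178.45052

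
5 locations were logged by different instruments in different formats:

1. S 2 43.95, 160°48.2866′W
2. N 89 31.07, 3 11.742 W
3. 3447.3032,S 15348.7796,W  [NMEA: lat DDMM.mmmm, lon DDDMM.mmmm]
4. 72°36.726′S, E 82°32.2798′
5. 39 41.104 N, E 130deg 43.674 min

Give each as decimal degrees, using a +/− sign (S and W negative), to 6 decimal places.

Point 1:
  Latitude: 2 + 43.95/60 = 2.7325000
  S ⇒ negate
  λ: 160 + 48.2866/60 = 160.8047767
  W ⇒ negate
Point 2:
  Latitude: 89 + 31.07/60 = 89.5178333
  N → positive
  Longitude: 3 + 11.742/60 = 3.1957000
  W ⇒ negate
Point 3:
  φ: degrees = first 2 digits = 34, minutes = 47.3032; 34 + 47.3032/60 = 34.7883867
  S ⇒ negate
  Lon: degrees = first 3 digits = 153, minutes = 48.7796; 153 + 48.7796/60 = 153.8129933
  hemisphere W, so the sign is −
Point 4:
  Latitude: 72 + 36.726/60 = 72.6121000
  S → negative
  λ: 32.2798′ = 0.537997°; total 82.5379967
  E → positive
Point 5:
  Lat: 41.104′ = 0.685067°; total 39.6850667
  N ⇒ keep positive
  Lon: 43.674′ = 0.727900°; total 130.7279000
  E ⇒ keep positive

1. -2.732500, -160.804777
2. 89.517833, -3.195700
3. -34.788387, -153.812993
4. -72.612100, 82.537997
5. 39.685067, 130.727900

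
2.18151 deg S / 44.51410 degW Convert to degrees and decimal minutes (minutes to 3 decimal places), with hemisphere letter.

φ: minutes = (2.181510 − 2) × 60 = 10.89060
Lon: minutes = (44.514100 − 44) × 60 = 30.84600

2° 10.891′ S, 44° 30.846′ W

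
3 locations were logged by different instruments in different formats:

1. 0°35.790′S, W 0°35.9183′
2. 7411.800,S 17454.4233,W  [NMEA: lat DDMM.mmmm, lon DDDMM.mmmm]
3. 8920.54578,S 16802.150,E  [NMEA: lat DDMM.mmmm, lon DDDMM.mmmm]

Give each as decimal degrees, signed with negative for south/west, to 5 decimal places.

1. -0.59650, -0.59864
2. -74.19667, -174.90706
3. -89.34243, 168.03583

Point 1:
  φ: 0 + 35.79/60 = 0.596500
  S → negative
  Longitude: 35.9183′ = 0.598638°; total 0.598638
  hemisphere W, so the sign is −
Point 2:
  Lat: degrees = first 2 digits = 74, minutes = 11.8; 74 + 11.8/60 = 74.196667
  S → negative
  λ: split at 3 digits → 174° and 54.4233′; 174 + 54.4233/60 = 174.907055
  W ⇒ negate
Point 3:
  Lat: degrees = first 2 digits = 89, minutes = 20.54578; 89 + 20.54578/60 = 89.342430
  hemisphere S, so the sign is −
  Lon: split at 3 digits → 168° and 2.15′; 168 + 2.15/60 = 168.035833
  E → positive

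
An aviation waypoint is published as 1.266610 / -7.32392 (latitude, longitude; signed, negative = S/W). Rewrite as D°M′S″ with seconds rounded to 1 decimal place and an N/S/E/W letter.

1°15′59.8″ N, 7°19′26.1″ W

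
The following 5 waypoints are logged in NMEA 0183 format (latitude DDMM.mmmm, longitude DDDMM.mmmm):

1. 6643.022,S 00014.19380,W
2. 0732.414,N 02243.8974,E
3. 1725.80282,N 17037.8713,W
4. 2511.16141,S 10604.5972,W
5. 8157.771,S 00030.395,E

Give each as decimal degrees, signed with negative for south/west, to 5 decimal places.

Point 1:
  Lat: split at 2 digits → 66° and 43.022′; 66 + 43.022/60 = 66.717033
  S → negative
  Lon: degrees = first 3 digits = 0, minutes = 14.1938; 0 + 14.1938/60 = 0.236563
  hemisphere W, so the sign is −
Point 2:
  Lat: degrees = first 2 digits = 7, minutes = 32.414; 7 + 32.414/60 = 7.540233
  N → positive
  λ: split at 3 digits → 022° and 43.8974′; 22 + 43.8974/60 = 22.731623
  E ⇒ keep positive
Point 3:
  Latitude: split at 2 digits → 17° and 25.80282′; 17 + 25.80282/60 = 17.430047
  N → positive
  Lon: degrees = first 3 digits = 170, minutes = 37.8713; 170 + 37.8713/60 = 170.631188
  W ⇒ negate
Point 4:
  φ: split at 2 digits → 25° and 11.16141′; 25 + 11.16141/60 = 25.186024
  S ⇒ negate
  Lon: split at 3 digits → 106° and 4.5972′; 106 + 4.5972/60 = 106.076620
  W ⇒ negate
Point 5:
  Lat: split at 2 digits → 81° and 57.771′; 81 + 57.771/60 = 81.962850
  S ⇒ negate
  λ: degrees = first 3 digits = 0, minutes = 30.395; 0 + 30.395/60 = 0.506583
  E ⇒ keep positive

1. -66.71703, -0.23656
2. 7.54023, 22.73162
3. 17.43005, -170.63119
4. -25.18602, -106.07662
5. -81.96285, 0.50658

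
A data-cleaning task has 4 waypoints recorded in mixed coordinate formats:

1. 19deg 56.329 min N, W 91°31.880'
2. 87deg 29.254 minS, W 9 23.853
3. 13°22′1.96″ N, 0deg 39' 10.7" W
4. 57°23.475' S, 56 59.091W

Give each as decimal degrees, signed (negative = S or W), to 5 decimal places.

Point 1:
  Latitude: 19 + 56.329/60 = 19.938817
  N ⇒ keep positive
  Longitude: 91 + 31.88/60 = 91.531333
  W → negative
Point 2:
  φ: 87 + 29.254/60 = 87.487567
  S ⇒ negate
  Longitude: 9 + 23.853/60 = 9.397550
  W → negative
Point 3:
  φ: 13 + 22/60 + 1.96/3600 = 13.367211
  N → positive
  Lon: 0 + 39/60 + 10.7/3600 = 0.652972
  hemisphere W, so the sign is −
Point 4:
  φ: 57 + 23.475/60 = 57.391250
  S ⇒ negate
  λ: 59.091′ = 0.984850°; total 56.984850
  hemisphere W, so the sign is −

1. 19.93882, -91.53133
2. -87.48757, -9.39755
3. 13.36721, -0.65297
4. -57.39125, -56.98485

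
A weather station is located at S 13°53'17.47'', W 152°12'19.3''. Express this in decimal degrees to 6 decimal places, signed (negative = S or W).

φ: 13 + 53/60 + 17.47/3600 = 13.8881861
hemisphere S, so the sign is −
Lon: 152° + 12/60 + 19.3/3600 = 152 + 0.200000 + 0.005361 = 152.2053611
W → negative

-13.888186, -152.205361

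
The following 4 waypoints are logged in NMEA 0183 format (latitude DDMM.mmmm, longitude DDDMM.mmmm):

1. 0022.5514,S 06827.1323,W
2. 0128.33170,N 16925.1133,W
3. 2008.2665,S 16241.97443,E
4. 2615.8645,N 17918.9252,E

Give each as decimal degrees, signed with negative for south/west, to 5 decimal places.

Point 1:
  Latitude: degrees = first 2 digits = 0, minutes = 22.5514; 0 + 22.5514/60 = 0.375857
  hemisphere S, so the sign is −
  Lon: split at 3 digits → 068° and 27.1323′; 68 + 27.1323/60 = 68.452205
  hemisphere W, so the sign is −
Point 2:
  Latitude: degrees = first 2 digits = 1, minutes = 28.3317; 1 + 28.3317/60 = 1.472195
  N → positive
  Lon: degrees = first 3 digits = 169, minutes = 25.1133; 169 + 25.1133/60 = 169.418555
  hemisphere W, so the sign is −
Point 3:
  φ: degrees = first 2 digits = 20, minutes = 8.2665; 20 + 8.2665/60 = 20.137775
  S ⇒ negate
  λ: split at 3 digits → 162° and 41.97443′; 162 + 41.97443/60 = 162.699574
  E ⇒ keep positive
Point 4:
  Lat: degrees = first 2 digits = 26, minutes = 15.8645; 26 + 15.8645/60 = 26.264408
  N → positive
  Longitude: degrees = first 3 digits = 179, minutes = 18.9252; 179 + 18.9252/60 = 179.315420
  E ⇒ keep positive

1. -0.37586, -68.45221
2. 1.47220, -169.41856
3. -20.13778, 162.69957
4. 26.26441, 179.31542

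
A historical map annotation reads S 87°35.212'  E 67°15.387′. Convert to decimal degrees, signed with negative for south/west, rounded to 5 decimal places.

-87.58687, 67.25645

φ: 87 + 35.212/60 = 87.586867
S ⇒ negate
Longitude: 15.387′ = 0.256450°; total 67.256450
E → positive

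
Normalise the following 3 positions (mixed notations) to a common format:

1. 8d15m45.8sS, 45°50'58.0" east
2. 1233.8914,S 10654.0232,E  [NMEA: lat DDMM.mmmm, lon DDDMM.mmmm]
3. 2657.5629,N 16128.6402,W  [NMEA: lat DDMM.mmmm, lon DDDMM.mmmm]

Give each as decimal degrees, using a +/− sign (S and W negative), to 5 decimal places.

Point 1:
  Lat: 8 + 15/60 + 45.8/3600 = 8.262722
  S ⇒ negate
  Longitude: 45 + 50/60 + 58/3600 = 45.849444
  E ⇒ keep positive
Point 2:
  Latitude: split at 2 digits → 12° and 33.8914′; 12 + 33.8914/60 = 12.564857
  S ⇒ negate
  Lon: degrees = first 3 digits = 106, minutes = 54.0232; 106 + 54.0232/60 = 106.900387
  E ⇒ keep positive
Point 3:
  φ: split at 2 digits → 26° and 57.5629′; 26 + 57.5629/60 = 26.959382
  N ⇒ keep positive
  Lon: degrees = first 3 digits = 161, minutes = 28.6402; 161 + 28.6402/60 = 161.477337
  W ⇒ negate

1. -8.26272, 45.84944
2. -12.56486, 106.90039
3. 26.95938, -161.47734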